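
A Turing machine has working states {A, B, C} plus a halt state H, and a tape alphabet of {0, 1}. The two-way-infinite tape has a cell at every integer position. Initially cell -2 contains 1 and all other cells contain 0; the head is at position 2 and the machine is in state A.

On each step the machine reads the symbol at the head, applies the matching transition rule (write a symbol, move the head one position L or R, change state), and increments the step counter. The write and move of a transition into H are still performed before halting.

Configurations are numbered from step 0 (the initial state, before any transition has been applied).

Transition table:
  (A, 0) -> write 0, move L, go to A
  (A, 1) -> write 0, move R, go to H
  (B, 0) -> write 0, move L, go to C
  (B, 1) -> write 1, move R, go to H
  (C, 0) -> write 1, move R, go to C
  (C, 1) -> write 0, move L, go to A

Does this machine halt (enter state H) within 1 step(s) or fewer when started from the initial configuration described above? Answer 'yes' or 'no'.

Answer: no

Derivation:
Step 1: in state A at pos 2, read 0 -> (A,0)->write 0,move L,goto A. Now: state=A, head=1, tape[-3..3]=0100000 (head:     ^)
After 1 step(s): state = A (not H) -> not halted within 1 -> no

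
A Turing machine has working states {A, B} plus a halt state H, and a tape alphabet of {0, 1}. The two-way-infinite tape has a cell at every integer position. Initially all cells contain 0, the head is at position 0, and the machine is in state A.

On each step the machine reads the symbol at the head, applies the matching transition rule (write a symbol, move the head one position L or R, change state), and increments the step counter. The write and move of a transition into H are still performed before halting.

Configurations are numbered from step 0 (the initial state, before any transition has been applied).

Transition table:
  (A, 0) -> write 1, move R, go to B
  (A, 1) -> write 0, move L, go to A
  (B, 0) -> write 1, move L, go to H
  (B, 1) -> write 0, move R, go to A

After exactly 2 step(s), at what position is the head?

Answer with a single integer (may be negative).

Step 1: in state A at pos 0, read 0 -> (A,0)->write 1,move R,goto B. Now: state=B, head=1, tape[-1..2]=0100 (head:   ^)
Step 2: in state B at pos 1, read 0 -> (B,0)->write 1,move L,goto H. Now: state=H, head=0, tape[-1..2]=0110 (head:  ^)

Answer: 0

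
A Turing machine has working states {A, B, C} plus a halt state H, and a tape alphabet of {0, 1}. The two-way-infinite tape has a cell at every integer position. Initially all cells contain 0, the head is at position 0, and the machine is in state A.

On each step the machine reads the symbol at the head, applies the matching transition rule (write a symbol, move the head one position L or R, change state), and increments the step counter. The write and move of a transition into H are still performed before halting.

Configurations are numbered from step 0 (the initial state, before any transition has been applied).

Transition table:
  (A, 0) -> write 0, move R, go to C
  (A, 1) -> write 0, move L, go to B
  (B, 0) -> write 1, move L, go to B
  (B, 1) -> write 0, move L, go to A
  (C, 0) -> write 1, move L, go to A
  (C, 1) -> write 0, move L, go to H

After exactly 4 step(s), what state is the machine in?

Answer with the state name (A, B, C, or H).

Answer: H

Derivation:
Step 1: in state A at pos 0, read 0 -> (A,0)->write 0,move R,goto C. Now: state=C, head=1, tape[-1..2]=0000 (head:   ^)
Step 2: in state C at pos 1, read 0 -> (C,0)->write 1,move L,goto A. Now: state=A, head=0, tape[-1..2]=0010 (head:  ^)
Step 3: in state A at pos 0, read 0 -> (A,0)->write 0,move R,goto C. Now: state=C, head=1, tape[-1..2]=0010 (head:   ^)
Step 4: in state C at pos 1, read 1 -> (C,1)->write 0,move L,goto H. Now: state=H, head=0, tape[-1..2]=0000 (head:  ^)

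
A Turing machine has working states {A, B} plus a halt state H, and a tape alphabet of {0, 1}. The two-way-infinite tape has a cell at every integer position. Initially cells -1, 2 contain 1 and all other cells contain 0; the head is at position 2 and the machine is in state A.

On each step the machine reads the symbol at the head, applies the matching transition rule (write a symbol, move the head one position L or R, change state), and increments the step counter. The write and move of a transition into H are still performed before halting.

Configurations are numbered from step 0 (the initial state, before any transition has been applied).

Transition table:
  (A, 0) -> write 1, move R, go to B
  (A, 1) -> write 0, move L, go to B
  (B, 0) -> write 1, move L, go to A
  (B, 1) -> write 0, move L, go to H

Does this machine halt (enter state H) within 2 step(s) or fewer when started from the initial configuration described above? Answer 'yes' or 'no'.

Step 1: in state A at pos 2, read 1 -> (A,1)->write 0,move L,goto B. Now: state=B, head=1, tape[-2..3]=010000 (head:    ^)
Step 2: in state B at pos 1, read 0 -> (B,0)->write 1,move L,goto A. Now: state=A, head=0, tape[-2..3]=010100 (head:   ^)
After 2 step(s): state = A (not H) -> not halted within 2 -> no

Answer: no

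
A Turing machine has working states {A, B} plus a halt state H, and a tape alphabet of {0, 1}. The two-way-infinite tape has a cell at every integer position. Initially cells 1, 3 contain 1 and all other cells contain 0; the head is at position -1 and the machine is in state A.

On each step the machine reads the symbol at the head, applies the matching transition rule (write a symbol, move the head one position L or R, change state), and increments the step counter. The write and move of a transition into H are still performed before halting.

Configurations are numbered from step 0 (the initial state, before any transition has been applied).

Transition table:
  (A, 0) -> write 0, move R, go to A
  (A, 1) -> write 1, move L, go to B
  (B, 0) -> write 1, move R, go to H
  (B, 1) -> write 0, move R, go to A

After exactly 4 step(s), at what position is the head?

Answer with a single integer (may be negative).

Step 1: in state A at pos -1, read 0 -> (A,0)->write 0,move R,goto A. Now: state=A, head=0, tape[-2..4]=0001010 (head:   ^)
Step 2: in state A at pos 0, read 0 -> (A,0)->write 0,move R,goto A. Now: state=A, head=1, tape[-2..4]=0001010 (head:    ^)
Step 3: in state A at pos 1, read 1 -> (A,1)->write 1,move L,goto B. Now: state=B, head=0, tape[-2..4]=0001010 (head:   ^)
Step 4: in state B at pos 0, read 0 -> (B,0)->write 1,move R,goto H. Now: state=H, head=1, tape[-2..4]=0011010 (head:    ^)

Answer: 1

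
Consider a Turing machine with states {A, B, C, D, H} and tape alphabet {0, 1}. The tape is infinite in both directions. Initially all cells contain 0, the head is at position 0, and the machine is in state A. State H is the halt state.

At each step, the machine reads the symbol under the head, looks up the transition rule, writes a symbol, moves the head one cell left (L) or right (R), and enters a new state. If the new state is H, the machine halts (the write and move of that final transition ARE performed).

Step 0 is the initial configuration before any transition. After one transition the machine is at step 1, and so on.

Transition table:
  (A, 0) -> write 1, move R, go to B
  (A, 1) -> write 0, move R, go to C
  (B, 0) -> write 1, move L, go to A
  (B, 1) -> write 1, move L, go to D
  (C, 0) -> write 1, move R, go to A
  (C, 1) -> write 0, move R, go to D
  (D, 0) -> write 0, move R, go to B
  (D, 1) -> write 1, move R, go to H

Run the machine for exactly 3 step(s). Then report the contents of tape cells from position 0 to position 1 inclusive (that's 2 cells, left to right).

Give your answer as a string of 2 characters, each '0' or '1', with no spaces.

Step 1: in state A at pos 0, read 0 -> (A,0)->write 1,move R,goto B. Now: state=B, head=1, tape[-1..2]=0100 (head:   ^)
Step 2: in state B at pos 1, read 0 -> (B,0)->write 1,move L,goto A. Now: state=A, head=0, tape[-1..2]=0110 (head:  ^)
Step 3: in state A at pos 0, read 1 -> (A,1)->write 0,move R,goto C. Now: state=C, head=1, tape[-1..2]=0010 (head:   ^)

Answer: 01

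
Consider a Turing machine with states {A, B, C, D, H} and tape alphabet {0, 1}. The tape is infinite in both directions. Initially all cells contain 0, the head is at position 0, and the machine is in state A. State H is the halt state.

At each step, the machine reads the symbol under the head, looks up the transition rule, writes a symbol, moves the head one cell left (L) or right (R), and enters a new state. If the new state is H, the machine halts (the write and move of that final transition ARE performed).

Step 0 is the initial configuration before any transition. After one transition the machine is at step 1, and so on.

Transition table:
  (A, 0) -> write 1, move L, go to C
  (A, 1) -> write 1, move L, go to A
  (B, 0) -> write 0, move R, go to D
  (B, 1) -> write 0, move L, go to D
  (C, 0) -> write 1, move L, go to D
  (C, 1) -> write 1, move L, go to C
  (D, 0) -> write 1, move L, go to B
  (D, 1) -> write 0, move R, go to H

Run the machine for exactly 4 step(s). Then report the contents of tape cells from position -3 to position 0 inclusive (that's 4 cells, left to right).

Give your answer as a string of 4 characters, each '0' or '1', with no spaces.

Step 1: in state A at pos 0, read 0 -> (A,0)->write 1,move L,goto C. Now: state=C, head=-1, tape[-2..1]=0010 (head:  ^)
Step 2: in state C at pos -1, read 0 -> (C,0)->write 1,move L,goto D. Now: state=D, head=-2, tape[-3..1]=00110 (head:  ^)
Step 3: in state D at pos -2, read 0 -> (D,0)->write 1,move L,goto B. Now: state=B, head=-3, tape[-4..1]=001110 (head:  ^)
Step 4: in state B at pos -3, read 0 -> (B,0)->write 0,move R,goto D. Now: state=D, head=-2, tape[-4..1]=001110 (head:   ^)

Answer: 0111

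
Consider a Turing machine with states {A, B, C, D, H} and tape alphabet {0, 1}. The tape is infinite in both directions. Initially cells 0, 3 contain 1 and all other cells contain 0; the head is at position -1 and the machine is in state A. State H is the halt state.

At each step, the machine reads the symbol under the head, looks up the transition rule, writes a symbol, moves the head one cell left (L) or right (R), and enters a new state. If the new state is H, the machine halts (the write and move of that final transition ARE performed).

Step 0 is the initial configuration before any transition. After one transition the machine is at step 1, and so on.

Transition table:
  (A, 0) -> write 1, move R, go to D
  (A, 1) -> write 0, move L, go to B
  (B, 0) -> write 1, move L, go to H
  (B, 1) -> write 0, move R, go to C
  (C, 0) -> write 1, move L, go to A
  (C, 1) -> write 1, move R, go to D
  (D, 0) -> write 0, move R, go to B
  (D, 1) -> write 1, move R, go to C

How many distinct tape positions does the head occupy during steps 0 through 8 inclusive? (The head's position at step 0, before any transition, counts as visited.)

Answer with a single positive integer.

Step 1: in state A at pos -1, read 0 -> (A,0)->write 1,move R,goto D. Now: state=D, head=0, tape[-2..4]=0110010 (head:   ^)
Step 2: in state D at pos 0, read 1 -> (D,1)->write 1,move R,goto C. Now: state=C, head=1, tape[-2..4]=0110010 (head:    ^)
Step 3: in state C at pos 1, read 0 -> (C,0)->write 1,move L,goto A. Now: state=A, head=0, tape[-2..4]=0111010 (head:   ^)
Step 4: in state A at pos 0, read 1 -> (A,1)->write 0,move L,goto B. Now: state=B, head=-1, tape[-2..4]=0101010 (head:  ^)
Step 5: in state B at pos -1, read 1 -> (B,1)->write 0,move R,goto C. Now: state=C, head=0, tape[-2..4]=0001010 (head:   ^)
Step 6: in state C at pos 0, read 0 -> (C,0)->write 1,move L,goto A. Now: state=A, head=-1, tape[-2..4]=0011010 (head:  ^)
Step 7: in state A at pos -1, read 0 -> (A,0)->write 1,move R,goto D. Now: state=D, head=0, tape[-2..4]=0111010 (head:   ^)
Step 8: in state D at pos 0, read 1 -> (D,1)->write 1,move R,goto C. Now: state=C, head=1, tape[-2..4]=0111010 (head:    ^)
Head positions at steps 0..8: starting at -1, distinct positions visited = {-1, 0, 1} -> 3 position(s)

Answer: 3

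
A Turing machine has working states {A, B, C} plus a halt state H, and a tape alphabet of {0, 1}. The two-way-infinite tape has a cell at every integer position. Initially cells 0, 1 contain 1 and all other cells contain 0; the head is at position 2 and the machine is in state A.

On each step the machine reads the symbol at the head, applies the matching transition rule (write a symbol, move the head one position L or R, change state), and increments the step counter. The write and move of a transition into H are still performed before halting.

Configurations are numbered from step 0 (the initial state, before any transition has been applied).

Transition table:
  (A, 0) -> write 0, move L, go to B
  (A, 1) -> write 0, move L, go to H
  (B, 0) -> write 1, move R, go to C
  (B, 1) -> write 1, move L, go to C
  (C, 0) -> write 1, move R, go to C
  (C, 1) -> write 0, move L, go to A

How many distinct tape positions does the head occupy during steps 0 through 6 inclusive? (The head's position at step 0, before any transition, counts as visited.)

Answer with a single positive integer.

Answer: 5

Derivation:
Step 1: in state A at pos 2, read 0 -> (A,0)->write 0,move L,goto B. Now: state=B, head=1, tape[-1..3]=01100 (head:   ^)
Step 2: in state B at pos 1, read 1 -> (B,1)->write 1,move L,goto C. Now: state=C, head=0, tape[-1..3]=01100 (head:  ^)
Step 3: in state C at pos 0, read 1 -> (C,1)->write 0,move L,goto A. Now: state=A, head=-1, tape[-2..3]=000100 (head:  ^)
Step 4: in state A at pos -1, read 0 -> (A,0)->write 0,move L,goto B. Now: state=B, head=-2, tape[-3..3]=0000100 (head:  ^)
Step 5: in state B at pos -2, read 0 -> (B,0)->write 1,move R,goto C. Now: state=C, head=-1, tape[-3..3]=0100100 (head:   ^)
Step 6: in state C at pos -1, read 0 -> (C,0)->write 1,move R,goto C. Now: state=C, head=0, tape[-3..3]=0110100 (head:    ^)
Head positions at steps 0..6: starting at 2, distinct positions visited = {-2, -1, 0, 1, 2} -> 5 position(s)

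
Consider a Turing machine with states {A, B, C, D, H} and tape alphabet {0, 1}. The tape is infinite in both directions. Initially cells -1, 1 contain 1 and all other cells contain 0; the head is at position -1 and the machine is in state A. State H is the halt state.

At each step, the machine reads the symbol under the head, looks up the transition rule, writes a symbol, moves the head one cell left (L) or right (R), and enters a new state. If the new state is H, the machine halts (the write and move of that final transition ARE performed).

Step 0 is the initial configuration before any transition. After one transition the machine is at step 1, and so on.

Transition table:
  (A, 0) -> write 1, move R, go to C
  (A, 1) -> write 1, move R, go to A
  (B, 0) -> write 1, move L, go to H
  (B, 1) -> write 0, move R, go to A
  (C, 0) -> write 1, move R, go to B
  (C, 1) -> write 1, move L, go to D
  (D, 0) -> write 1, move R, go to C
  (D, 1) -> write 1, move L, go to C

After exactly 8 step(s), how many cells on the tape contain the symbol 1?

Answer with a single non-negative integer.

Step 1: in state A at pos -1, read 1 -> (A,1)->write 1,move R,goto A. Now: state=A, head=0, tape[-2..2]=01010 (head:   ^)
Step 2: in state A at pos 0, read 0 -> (A,0)->write 1,move R,goto C. Now: state=C, head=1, tape[-2..2]=01110 (head:    ^)
Step 3: in state C at pos 1, read 1 -> (C,1)->write 1,move L,goto D. Now: state=D, head=0, tape[-2..2]=01110 (head:   ^)
Step 4: in state D at pos 0, read 1 -> (D,1)->write 1,move L,goto C. Now: state=C, head=-1, tape[-2..2]=01110 (head:  ^)
Step 5: in state C at pos -1, read 1 -> (C,1)->write 1,move L,goto D. Now: state=D, head=-2, tape[-3..2]=001110 (head:  ^)
Step 6: in state D at pos -2, read 0 -> (D,0)->write 1,move R,goto C. Now: state=C, head=-1, tape[-3..2]=011110 (head:   ^)
Step 7: in state C at pos -1, read 1 -> (C,1)->write 1,move L,goto D. Now: state=D, head=-2, tape[-3..2]=011110 (head:  ^)
Step 8: in state D at pos -2, read 1 -> (D,1)->write 1,move L,goto C. Now: state=C, head=-3, tape[-4..2]=0011110 (head:  ^)
Cells containing 1 after step 8: {-2, -1, 0, 1} -> 4 cell(s)

Answer: 4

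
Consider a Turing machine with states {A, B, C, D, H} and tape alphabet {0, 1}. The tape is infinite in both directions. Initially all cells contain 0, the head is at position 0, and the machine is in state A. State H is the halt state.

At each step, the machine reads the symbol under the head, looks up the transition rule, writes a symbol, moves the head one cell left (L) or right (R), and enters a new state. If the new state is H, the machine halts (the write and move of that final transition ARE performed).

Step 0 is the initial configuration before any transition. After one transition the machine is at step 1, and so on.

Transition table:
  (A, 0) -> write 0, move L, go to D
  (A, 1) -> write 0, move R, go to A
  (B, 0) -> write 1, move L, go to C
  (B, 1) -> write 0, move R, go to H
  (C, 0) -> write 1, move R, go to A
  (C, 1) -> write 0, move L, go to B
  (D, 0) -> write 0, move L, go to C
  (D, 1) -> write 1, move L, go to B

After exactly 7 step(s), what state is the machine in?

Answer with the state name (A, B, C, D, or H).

Answer: A

Derivation:
Step 1: in state A at pos 0, read 0 -> (A,0)->write 0,move L,goto D. Now: state=D, head=-1, tape[-2..1]=0000 (head:  ^)
Step 2: in state D at pos -1, read 0 -> (D,0)->write 0,move L,goto C. Now: state=C, head=-2, tape[-3..1]=00000 (head:  ^)
Step 3: in state C at pos -2, read 0 -> (C,0)->write 1,move R,goto A. Now: state=A, head=-1, tape[-3..1]=01000 (head:   ^)
Step 4: in state A at pos -1, read 0 -> (A,0)->write 0,move L,goto D. Now: state=D, head=-2, tape[-3..1]=01000 (head:  ^)
Step 5: in state D at pos -2, read 1 -> (D,1)->write 1,move L,goto B. Now: state=B, head=-3, tape[-4..1]=001000 (head:  ^)
Step 6: in state B at pos -3, read 0 -> (B,0)->write 1,move L,goto C. Now: state=C, head=-4, tape[-5..1]=0011000 (head:  ^)
Step 7: in state C at pos -4, read 0 -> (C,0)->write 1,move R,goto A. Now: state=A, head=-3, tape[-5..1]=0111000 (head:   ^)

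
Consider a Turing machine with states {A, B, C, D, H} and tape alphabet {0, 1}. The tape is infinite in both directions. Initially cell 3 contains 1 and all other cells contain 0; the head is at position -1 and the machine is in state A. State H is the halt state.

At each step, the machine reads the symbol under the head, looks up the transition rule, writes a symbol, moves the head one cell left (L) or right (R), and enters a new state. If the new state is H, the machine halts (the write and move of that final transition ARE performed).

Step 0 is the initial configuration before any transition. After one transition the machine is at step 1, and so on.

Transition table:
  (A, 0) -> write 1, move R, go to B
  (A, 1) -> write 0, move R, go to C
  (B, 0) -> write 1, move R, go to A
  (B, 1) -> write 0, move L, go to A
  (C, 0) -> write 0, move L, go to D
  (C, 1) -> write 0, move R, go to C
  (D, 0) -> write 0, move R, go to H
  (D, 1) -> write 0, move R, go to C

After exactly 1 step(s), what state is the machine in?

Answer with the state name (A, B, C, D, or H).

Step 1: in state A at pos -1, read 0 -> (A,0)->write 1,move R,goto B. Now: state=B, head=0, tape[-2..4]=0100010 (head:   ^)

Answer: B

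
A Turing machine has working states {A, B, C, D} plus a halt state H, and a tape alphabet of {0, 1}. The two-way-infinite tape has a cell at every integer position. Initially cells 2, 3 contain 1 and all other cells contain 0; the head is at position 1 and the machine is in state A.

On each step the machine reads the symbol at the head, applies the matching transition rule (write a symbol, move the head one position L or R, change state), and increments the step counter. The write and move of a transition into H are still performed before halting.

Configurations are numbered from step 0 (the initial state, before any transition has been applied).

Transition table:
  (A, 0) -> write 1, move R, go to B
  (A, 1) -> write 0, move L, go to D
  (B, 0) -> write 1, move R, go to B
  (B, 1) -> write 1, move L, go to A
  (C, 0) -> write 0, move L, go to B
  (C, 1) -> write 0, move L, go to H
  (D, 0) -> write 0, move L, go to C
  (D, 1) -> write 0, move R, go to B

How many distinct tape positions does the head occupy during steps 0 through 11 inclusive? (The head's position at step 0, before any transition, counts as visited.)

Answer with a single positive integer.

Answer: 5

Derivation:
Step 1: in state A at pos 1, read 0 -> (A,0)->write 1,move R,goto B. Now: state=B, head=2, tape[0..4]=01110 (head:   ^)
Step 2: in state B at pos 2, read 1 -> (B,1)->write 1,move L,goto A. Now: state=A, head=1, tape[0..4]=01110 (head:  ^)
Step 3: in state A at pos 1, read 1 -> (A,1)->write 0,move L,goto D. Now: state=D, head=0, tape[-1..4]=000110 (head:  ^)
Step 4: in state D at pos 0, read 0 -> (D,0)->write 0,move L,goto C. Now: state=C, head=-1, tape[-2..4]=0000110 (head:  ^)
Step 5: in state C at pos -1, read 0 -> (C,0)->write 0,move L,goto B. Now: state=B, head=-2, tape[-3..4]=00000110 (head:  ^)
Step 6: in state B at pos -2, read 0 -> (B,0)->write 1,move R,goto B. Now: state=B, head=-1, tape[-3..4]=01000110 (head:   ^)
Step 7: in state B at pos -1, read 0 -> (B,0)->write 1,move R,goto B. Now: state=B, head=0, tape[-3..4]=01100110 (head:    ^)
Step 8: in state B at pos 0, read 0 -> (B,0)->write 1,move R,goto B. Now: state=B, head=1, tape[-3..4]=01110110 (head:     ^)
Step 9: in state B at pos 1, read 0 -> (B,0)->write 1,move R,goto B. Now: state=B, head=2, tape[-3..4]=01111110 (head:      ^)
Step 10: in state B at pos 2, read 1 -> (B,1)->write 1,move L,goto A. Now: state=A, head=1, tape[-3..4]=01111110 (head:     ^)
Step 11: in state A at pos 1, read 1 -> (A,1)->write 0,move L,goto D. Now: state=D, head=0, tape[-3..4]=01110110 (head:    ^)
Head positions at steps 0..11: starting at 1, distinct positions visited = {-2, -1, 0, 1, 2} -> 5 position(s)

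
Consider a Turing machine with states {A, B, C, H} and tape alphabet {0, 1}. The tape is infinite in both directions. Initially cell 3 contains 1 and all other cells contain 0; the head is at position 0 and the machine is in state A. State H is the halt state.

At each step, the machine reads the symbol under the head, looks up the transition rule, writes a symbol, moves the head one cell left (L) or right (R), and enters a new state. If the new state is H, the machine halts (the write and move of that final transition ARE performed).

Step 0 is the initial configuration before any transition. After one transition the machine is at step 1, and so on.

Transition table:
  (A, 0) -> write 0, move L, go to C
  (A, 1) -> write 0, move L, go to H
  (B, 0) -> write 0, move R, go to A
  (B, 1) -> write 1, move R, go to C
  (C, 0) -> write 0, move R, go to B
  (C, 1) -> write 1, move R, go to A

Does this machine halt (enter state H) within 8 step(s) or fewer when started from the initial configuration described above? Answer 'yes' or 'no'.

Answer: no

Derivation:
Step 1: in state A at pos 0, read 0 -> (A,0)->write 0,move L,goto C. Now: state=C, head=-1, tape[-2..4]=0000010 (head:  ^)
Step 2: in state C at pos -1, read 0 -> (C,0)->write 0,move R,goto B. Now: state=B, head=0, tape[-2..4]=0000010 (head:   ^)
Step 3: in state B at pos 0, read 0 -> (B,0)->write 0,move R,goto A. Now: state=A, head=1, tape[-2..4]=0000010 (head:    ^)
Step 4: in state A at pos 1, read 0 -> (A,0)->write 0,move L,goto C. Now: state=C, head=0, tape[-2..4]=0000010 (head:   ^)
Step 5: in state C at pos 0, read 0 -> (C,0)->write 0,move R,goto B. Now: state=B, head=1, tape[-2..4]=0000010 (head:    ^)
Step 6: in state B at pos 1, read 0 -> (B,0)->write 0,move R,goto A. Now: state=A, head=2, tape[-2..4]=0000010 (head:     ^)
Step 7: in state A at pos 2, read 0 -> (A,0)->write 0,move L,goto C. Now: state=C, head=1, tape[-2..4]=0000010 (head:    ^)
Step 8: in state C at pos 1, read 0 -> (C,0)->write 0,move R,goto B. Now: state=B, head=2, tape[-2..4]=0000010 (head:     ^)
After 8 step(s): state = B (not H) -> not halted within 8 -> no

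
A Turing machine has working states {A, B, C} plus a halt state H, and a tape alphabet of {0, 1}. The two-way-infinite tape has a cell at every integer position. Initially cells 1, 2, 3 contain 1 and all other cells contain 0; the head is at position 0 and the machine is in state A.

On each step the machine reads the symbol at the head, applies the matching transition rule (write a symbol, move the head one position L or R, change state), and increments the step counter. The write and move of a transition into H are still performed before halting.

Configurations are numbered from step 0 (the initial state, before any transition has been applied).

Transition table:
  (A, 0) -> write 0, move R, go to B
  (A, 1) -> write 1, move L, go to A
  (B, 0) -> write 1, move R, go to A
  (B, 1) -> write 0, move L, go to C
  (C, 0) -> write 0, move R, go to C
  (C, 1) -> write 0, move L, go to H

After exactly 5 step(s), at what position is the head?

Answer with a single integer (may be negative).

Step 1: in state A at pos 0, read 0 -> (A,0)->write 0,move R,goto B. Now: state=B, head=1, tape[-1..4]=001110 (head:   ^)
Step 2: in state B at pos 1, read 1 -> (B,1)->write 0,move L,goto C. Now: state=C, head=0, tape[-1..4]=000110 (head:  ^)
Step 3: in state C at pos 0, read 0 -> (C,0)->write 0,move R,goto C. Now: state=C, head=1, tape[-1..4]=000110 (head:   ^)
Step 4: in state C at pos 1, read 0 -> (C,0)->write 0,move R,goto C. Now: state=C, head=2, tape[-1..4]=000110 (head:    ^)
Step 5: in state C at pos 2, read 1 -> (C,1)->write 0,move L,goto H. Now: state=H, head=1, tape[-1..4]=000010 (head:   ^)

Answer: 1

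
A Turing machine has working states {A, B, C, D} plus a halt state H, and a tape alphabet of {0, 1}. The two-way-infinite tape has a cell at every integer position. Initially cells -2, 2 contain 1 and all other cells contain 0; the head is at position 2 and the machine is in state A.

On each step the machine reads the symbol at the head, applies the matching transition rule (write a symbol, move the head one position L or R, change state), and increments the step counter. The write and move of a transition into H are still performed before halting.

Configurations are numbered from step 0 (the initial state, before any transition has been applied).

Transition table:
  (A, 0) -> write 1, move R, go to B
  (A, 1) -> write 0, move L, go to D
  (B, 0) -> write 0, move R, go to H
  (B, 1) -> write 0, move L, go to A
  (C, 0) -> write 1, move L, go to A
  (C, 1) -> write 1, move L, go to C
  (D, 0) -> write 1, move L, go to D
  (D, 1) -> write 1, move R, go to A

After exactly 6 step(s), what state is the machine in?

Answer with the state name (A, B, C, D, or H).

Step 1: in state A at pos 2, read 1 -> (A,1)->write 0,move L,goto D. Now: state=D, head=1, tape[-3..3]=0100000 (head:     ^)
Step 2: in state D at pos 1, read 0 -> (D,0)->write 1,move L,goto D. Now: state=D, head=0, tape[-3..3]=0100100 (head:    ^)
Step 3: in state D at pos 0, read 0 -> (D,0)->write 1,move L,goto D. Now: state=D, head=-1, tape[-3..3]=0101100 (head:   ^)
Step 4: in state D at pos -1, read 0 -> (D,0)->write 1,move L,goto D. Now: state=D, head=-2, tape[-3..3]=0111100 (head:  ^)
Step 5: in state D at pos -2, read 1 -> (D,1)->write 1,move R,goto A. Now: state=A, head=-1, tape[-3..3]=0111100 (head:   ^)
Step 6: in state A at pos -1, read 1 -> (A,1)->write 0,move L,goto D. Now: state=D, head=-2, tape[-3..3]=0101100 (head:  ^)

Answer: D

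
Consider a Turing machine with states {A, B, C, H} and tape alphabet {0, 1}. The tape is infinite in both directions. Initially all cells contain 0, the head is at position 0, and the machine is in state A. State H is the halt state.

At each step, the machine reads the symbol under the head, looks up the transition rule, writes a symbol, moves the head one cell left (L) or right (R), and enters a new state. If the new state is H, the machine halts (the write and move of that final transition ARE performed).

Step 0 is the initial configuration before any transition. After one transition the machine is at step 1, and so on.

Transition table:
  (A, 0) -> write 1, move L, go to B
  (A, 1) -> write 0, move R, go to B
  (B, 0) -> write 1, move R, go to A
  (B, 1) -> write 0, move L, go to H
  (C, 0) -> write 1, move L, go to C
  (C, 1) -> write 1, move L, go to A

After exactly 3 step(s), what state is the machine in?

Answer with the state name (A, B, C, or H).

Step 1: in state A at pos 0, read 0 -> (A,0)->write 1,move L,goto B. Now: state=B, head=-1, tape[-2..1]=0010 (head:  ^)
Step 2: in state B at pos -1, read 0 -> (B,0)->write 1,move R,goto A. Now: state=A, head=0, tape[-2..1]=0110 (head:   ^)
Step 3: in state A at pos 0, read 1 -> (A,1)->write 0,move R,goto B. Now: state=B, head=1, tape[-2..2]=01000 (head:    ^)

Answer: B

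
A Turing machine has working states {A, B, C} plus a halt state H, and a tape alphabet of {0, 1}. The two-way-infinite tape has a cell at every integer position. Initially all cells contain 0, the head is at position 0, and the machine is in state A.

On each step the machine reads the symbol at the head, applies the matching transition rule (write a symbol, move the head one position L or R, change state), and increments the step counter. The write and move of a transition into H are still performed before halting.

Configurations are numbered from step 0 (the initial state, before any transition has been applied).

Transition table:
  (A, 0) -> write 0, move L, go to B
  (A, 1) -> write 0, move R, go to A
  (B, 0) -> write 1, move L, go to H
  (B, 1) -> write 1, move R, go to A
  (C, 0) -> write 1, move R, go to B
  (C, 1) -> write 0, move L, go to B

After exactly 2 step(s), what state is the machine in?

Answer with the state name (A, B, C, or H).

Answer: H

Derivation:
Step 1: in state A at pos 0, read 0 -> (A,0)->write 0,move L,goto B. Now: state=B, head=-1, tape[-2..1]=0000 (head:  ^)
Step 2: in state B at pos -1, read 0 -> (B,0)->write 1,move L,goto H. Now: state=H, head=-2, tape[-3..1]=00100 (head:  ^)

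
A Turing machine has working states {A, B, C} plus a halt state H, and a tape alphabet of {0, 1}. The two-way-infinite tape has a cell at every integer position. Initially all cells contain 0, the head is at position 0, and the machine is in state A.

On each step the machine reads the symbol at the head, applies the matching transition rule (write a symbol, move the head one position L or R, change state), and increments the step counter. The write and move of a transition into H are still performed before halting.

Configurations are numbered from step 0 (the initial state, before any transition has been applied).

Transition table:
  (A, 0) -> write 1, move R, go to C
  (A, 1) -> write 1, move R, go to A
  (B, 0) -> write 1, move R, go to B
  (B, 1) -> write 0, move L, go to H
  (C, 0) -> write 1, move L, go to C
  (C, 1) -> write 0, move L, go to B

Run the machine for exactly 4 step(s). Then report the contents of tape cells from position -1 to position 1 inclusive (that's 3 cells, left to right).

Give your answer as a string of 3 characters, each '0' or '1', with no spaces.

Step 1: in state A at pos 0, read 0 -> (A,0)->write 1,move R,goto C. Now: state=C, head=1, tape[-1..2]=0100 (head:   ^)
Step 2: in state C at pos 1, read 0 -> (C,0)->write 1,move L,goto C. Now: state=C, head=0, tape[-1..2]=0110 (head:  ^)
Step 3: in state C at pos 0, read 1 -> (C,1)->write 0,move L,goto B. Now: state=B, head=-1, tape[-2..2]=00010 (head:  ^)
Step 4: in state B at pos -1, read 0 -> (B,0)->write 1,move R,goto B. Now: state=B, head=0, tape[-2..2]=01010 (head:   ^)

Answer: 101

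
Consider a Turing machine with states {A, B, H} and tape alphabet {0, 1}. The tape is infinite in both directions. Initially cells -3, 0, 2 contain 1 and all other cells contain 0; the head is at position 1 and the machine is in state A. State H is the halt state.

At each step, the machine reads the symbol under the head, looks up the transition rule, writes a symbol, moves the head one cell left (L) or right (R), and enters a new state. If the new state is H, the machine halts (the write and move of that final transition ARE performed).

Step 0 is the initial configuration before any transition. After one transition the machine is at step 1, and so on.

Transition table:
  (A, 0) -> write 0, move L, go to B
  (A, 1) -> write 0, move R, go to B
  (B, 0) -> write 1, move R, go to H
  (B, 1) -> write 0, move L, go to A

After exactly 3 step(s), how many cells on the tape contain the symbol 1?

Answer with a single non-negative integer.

Step 1: in state A at pos 1, read 0 -> (A,0)->write 0,move L,goto B. Now: state=B, head=0, tape[-4..3]=01001010 (head:     ^)
Step 2: in state B at pos 0, read 1 -> (B,1)->write 0,move L,goto A. Now: state=A, head=-1, tape[-4..3]=01000010 (head:    ^)
Step 3: in state A at pos -1, read 0 -> (A,0)->write 0,move L,goto B. Now: state=B, head=-2, tape[-4..3]=01000010 (head:   ^)
Cells containing 1 after step 3: {-3, 2} -> 2 cell(s)

Answer: 2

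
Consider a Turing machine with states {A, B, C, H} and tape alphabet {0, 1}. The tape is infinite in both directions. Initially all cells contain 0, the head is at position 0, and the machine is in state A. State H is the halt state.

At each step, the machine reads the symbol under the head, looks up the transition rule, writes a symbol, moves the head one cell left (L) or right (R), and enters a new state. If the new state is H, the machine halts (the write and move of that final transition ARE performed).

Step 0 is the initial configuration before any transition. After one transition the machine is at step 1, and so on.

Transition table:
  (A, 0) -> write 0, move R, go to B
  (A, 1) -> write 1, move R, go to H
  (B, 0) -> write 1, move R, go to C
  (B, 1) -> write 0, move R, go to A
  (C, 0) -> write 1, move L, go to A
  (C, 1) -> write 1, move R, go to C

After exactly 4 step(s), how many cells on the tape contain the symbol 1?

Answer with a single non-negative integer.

Answer: 2

Derivation:
Step 1: in state A at pos 0, read 0 -> (A,0)->write 0,move R,goto B. Now: state=B, head=1, tape[-1..2]=0000 (head:   ^)
Step 2: in state B at pos 1, read 0 -> (B,0)->write 1,move R,goto C. Now: state=C, head=2, tape[-1..3]=00100 (head:    ^)
Step 3: in state C at pos 2, read 0 -> (C,0)->write 1,move L,goto A. Now: state=A, head=1, tape[-1..3]=00110 (head:   ^)
Step 4: in state A at pos 1, read 1 -> (A,1)->write 1,move R,goto H. Now: state=H, head=2, tape[-1..3]=00110 (head:    ^)
Cells containing 1 after step 4: {1, 2} -> 2 cell(s)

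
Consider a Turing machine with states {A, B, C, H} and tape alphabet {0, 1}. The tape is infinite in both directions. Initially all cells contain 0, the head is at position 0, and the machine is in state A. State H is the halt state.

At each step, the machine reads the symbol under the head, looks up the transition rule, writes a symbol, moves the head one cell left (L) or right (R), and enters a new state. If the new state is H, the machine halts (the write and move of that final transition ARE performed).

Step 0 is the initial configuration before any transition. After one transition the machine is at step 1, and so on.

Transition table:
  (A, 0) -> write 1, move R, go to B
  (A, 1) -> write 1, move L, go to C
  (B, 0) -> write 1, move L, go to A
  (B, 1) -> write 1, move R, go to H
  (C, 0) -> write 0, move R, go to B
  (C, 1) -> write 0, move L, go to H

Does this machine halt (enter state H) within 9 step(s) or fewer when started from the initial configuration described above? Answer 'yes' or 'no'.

Answer: yes

Derivation:
Step 1: in state A at pos 0, read 0 -> (A,0)->write 1,move R,goto B. Now: state=B, head=1, tape[-1..2]=0100 (head:   ^)
Step 2: in state B at pos 1, read 0 -> (B,0)->write 1,move L,goto A. Now: state=A, head=0, tape[-1..2]=0110 (head:  ^)
Step 3: in state A at pos 0, read 1 -> (A,1)->write 1,move L,goto C. Now: state=C, head=-1, tape[-2..2]=00110 (head:  ^)
Step 4: in state C at pos -1, read 0 -> (C,0)->write 0,move R,goto B. Now: state=B, head=0, tape[-2..2]=00110 (head:   ^)
Step 5: in state B at pos 0, read 1 -> (B,1)->write 1,move R,goto H. Now: state=H, head=1, tape[-2..2]=00110 (head:    ^)
State H reached at step 5; 5 <= 9 -> yes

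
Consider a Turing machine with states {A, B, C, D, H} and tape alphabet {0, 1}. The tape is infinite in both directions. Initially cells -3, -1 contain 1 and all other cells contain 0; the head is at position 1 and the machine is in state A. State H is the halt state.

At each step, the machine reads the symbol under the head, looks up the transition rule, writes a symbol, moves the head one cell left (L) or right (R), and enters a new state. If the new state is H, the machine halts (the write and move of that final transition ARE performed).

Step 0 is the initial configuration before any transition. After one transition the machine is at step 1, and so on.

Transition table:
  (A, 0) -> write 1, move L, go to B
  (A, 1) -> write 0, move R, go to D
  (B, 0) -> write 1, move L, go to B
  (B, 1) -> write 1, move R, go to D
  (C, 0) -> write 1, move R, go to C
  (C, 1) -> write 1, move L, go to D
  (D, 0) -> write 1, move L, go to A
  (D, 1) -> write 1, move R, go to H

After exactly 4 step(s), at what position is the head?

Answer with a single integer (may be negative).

Step 1: in state A at pos 1, read 0 -> (A,0)->write 1,move L,goto B. Now: state=B, head=0, tape[-4..2]=0101010 (head:     ^)
Step 2: in state B at pos 0, read 0 -> (B,0)->write 1,move L,goto B. Now: state=B, head=-1, tape[-4..2]=0101110 (head:    ^)
Step 3: in state B at pos -1, read 1 -> (B,1)->write 1,move R,goto D. Now: state=D, head=0, tape[-4..2]=0101110 (head:     ^)
Step 4: in state D at pos 0, read 1 -> (D,1)->write 1,move R,goto H. Now: state=H, head=1, tape[-4..2]=0101110 (head:      ^)

Answer: 1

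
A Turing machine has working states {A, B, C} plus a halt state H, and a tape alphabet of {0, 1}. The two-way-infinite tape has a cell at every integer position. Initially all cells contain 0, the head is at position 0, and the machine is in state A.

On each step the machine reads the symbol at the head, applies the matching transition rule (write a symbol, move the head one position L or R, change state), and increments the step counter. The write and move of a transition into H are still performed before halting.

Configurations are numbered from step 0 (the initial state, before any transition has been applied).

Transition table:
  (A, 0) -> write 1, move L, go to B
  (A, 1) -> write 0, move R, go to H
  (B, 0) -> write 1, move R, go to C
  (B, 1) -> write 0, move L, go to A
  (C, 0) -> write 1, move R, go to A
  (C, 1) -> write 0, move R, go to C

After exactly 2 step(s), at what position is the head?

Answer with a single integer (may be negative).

Step 1: in state A at pos 0, read 0 -> (A,0)->write 1,move L,goto B. Now: state=B, head=-1, tape[-2..1]=0010 (head:  ^)
Step 2: in state B at pos -1, read 0 -> (B,0)->write 1,move R,goto C. Now: state=C, head=0, tape[-2..1]=0110 (head:   ^)

Answer: 0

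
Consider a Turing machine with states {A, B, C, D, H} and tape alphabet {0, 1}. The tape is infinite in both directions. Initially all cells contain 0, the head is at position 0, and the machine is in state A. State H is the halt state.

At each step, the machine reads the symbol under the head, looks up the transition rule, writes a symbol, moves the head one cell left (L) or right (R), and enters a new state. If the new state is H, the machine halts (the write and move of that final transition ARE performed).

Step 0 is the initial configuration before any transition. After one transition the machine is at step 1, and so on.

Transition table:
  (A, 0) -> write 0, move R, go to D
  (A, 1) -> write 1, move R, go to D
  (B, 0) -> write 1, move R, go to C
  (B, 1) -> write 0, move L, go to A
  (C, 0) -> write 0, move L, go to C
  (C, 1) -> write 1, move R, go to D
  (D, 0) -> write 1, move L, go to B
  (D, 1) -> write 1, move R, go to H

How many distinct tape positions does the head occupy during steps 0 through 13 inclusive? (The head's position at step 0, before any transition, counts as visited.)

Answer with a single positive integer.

Step 1: in state A at pos 0, read 0 -> (A,0)->write 0,move R,goto D. Now: state=D, head=1, tape[-1..2]=0000 (head:   ^)
Step 2: in state D at pos 1, read 0 -> (D,0)->write 1,move L,goto B. Now: state=B, head=0, tape[-1..2]=0010 (head:  ^)
Step 3: in state B at pos 0, read 0 -> (B,0)->write 1,move R,goto C. Now: state=C, head=1, tape[-1..2]=0110 (head:   ^)
Step 4: in state C at pos 1, read 1 -> (C,1)->write 1,move R,goto D. Now: state=D, head=2, tape[-1..3]=01100 (head:    ^)
Step 5: in state D at pos 2, read 0 -> (D,0)->write 1,move L,goto B. Now: state=B, head=1, tape[-1..3]=01110 (head:   ^)
Step 6: in state B at pos 1, read 1 -> (B,1)->write 0,move L,goto A. Now: state=A, head=0, tape[-1..3]=01010 (head:  ^)
Step 7: in state A at pos 0, read 1 -> (A,1)->write 1,move R,goto D. Now: state=D, head=1, tape[-1..3]=01010 (head:   ^)
Step 8: in state D at pos 1, read 0 -> (D,0)->write 1,move L,goto B. Now: state=B, head=0, tape[-1..3]=01110 (head:  ^)
Step 9: in state B at pos 0, read 1 -> (B,1)->write 0,move L,goto A. Now: state=A, head=-1, tape[-2..3]=000110 (head:  ^)
Step 10: in state A at pos -1, read 0 -> (A,0)->write 0,move R,goto D. Now: state=D, head=0, tape[-2..3]=000110 (head:   ^)
Step 11: in state D at pos 0, read 0 -> (D,0)->write 1,move L,goto B. Now: state=B, head=-1, tape[-2..3]=001110 (head:  ^)
Step 12: in state B at pos -1, read 0 -> (B,0)->write 1,move R,goto C. Now: state=C, head=0, tape[-2..3]=011110 (head:   ^)
Step 13: in state C at pos 0, read 1 -> (C,1)->write 1,move R,goto D. Now: state=D, head=1, tape[-2..3]=011110 (head:    ^)
Head positions at steps 0..13: starting at 0, distinct positions visited = {-1, 0, 1, 2} -> 4 position(s)

Answer: 4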